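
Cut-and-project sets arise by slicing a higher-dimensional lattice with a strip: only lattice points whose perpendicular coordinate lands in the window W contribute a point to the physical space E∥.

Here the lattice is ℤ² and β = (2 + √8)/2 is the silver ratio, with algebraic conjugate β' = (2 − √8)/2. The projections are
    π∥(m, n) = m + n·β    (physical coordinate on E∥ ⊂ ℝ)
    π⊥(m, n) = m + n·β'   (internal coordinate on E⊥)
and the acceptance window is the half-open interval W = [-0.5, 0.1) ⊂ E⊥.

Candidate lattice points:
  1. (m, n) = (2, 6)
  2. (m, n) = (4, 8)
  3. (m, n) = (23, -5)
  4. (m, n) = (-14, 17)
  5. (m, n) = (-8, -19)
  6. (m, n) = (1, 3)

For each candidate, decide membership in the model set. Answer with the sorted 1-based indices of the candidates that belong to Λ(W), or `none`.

1, 5, 6

Numerically β ≈ 2.41421 and β' = −1/β ≈ -0.41421.
[1] lift (2,6): star map gives -0.48528; window check -0.5 ≤ -0.48528 < 0.1 is true → IN Λ
[2] lift (4,8): star map gives 0.68629; window check -0.5 ≤ 0.68629 < 0.1 is false → out
[3] lift (23,-5): star map gives 25.07107; window check -0.5 ≤ 25.07107 < 0.1 is false → out
[4] lift (-14,17): star map gives -21.04163; window check -0.5 ≤ -21.04163 < 0.1 is false → out
[5] lift (-8,-19): star map gives -0.12994; window check -0.5 ≤ -0.12994 < 0.1 is true → IN Λ
[6] lift (1,3): star map gives -0.24264; window check -0.5 ≤ -0.24264 < 0.1 is true → IN Λ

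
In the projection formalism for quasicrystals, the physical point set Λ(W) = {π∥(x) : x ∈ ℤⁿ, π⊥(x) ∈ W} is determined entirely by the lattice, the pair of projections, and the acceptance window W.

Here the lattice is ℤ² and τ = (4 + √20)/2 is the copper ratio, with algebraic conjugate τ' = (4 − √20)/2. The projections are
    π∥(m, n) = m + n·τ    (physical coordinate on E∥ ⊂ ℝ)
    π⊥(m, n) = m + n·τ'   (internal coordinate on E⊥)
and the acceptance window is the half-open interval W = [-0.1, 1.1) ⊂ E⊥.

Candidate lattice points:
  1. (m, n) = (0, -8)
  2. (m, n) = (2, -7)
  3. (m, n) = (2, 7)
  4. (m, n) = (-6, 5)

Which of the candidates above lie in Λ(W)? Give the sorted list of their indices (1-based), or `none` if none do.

Compute τ' = (4−√20)/2 = -0.23607, so π⊥(m,n) = m -0.23607·n.
candidate 1: (m,n)=(0,-8) → π∥ = 0-8·τ ≈ -33.88854, π⊥ = 0-8·τ' ≈ 1.88854 ∉ [-0.1, 1.1) ⇒ out
candidate 2: (m,n)=(2,-7) → π∥ = 2-7·τ ≈ -27.65248, π⊥ = 2-7·τ' ≈ 3.65248 ∉ [-0.1, 1.1) ⇒ out
candidate 3: (m,n)=(2,7) → π∥ = 2+7·τ ≈ 31.65248, π⊥ = 2+7·τ' ≈ 0.34752 ∈ [-0.1, 1.1) ⇒ IN Λ
candidate 4: (m,n)=(-6,5) → π∥ = -6+5·τ ≈ 15.18034, π⊥ = -6+5·τ' ≈ -7.18034 ∉ [-0.1, 1.1) ⇒ out

3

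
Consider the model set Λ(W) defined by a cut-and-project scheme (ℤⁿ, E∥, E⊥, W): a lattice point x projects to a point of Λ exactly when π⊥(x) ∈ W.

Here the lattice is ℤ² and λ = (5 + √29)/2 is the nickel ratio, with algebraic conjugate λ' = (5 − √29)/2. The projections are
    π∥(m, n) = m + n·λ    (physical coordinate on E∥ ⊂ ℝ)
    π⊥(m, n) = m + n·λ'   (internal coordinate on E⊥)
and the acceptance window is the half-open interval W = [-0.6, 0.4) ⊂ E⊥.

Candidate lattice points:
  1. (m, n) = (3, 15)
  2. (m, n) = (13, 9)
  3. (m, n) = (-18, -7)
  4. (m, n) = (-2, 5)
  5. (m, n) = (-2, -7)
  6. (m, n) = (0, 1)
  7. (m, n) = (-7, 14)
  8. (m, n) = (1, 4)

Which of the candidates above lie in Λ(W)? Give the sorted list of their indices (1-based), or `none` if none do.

1, 6, 8

Numerically λ ≈ 5.19258 and λ' = −1/λ ≈ -0.19258.
#1 (3,15): internal coord 3 + (15)·λ' = +0.11126; +0.11126 ∈ [-0.6, 0.4) → IN Λ
#2 (13,9): internal coord 13 + (9)·λ' = +11.26676; +11.26676 ∉ [-0.6, 0.4) → out
#3 (-18,-7): internal coord -18 + (-7)·λ' = -16.65192; -16.65192 ∉ [-0.6, 0.4) → out
#4 (-2,5): internal coord -2 + (5)·λ' = -2.96291; -2.96291 ∉ [-0.6, 0.4) → out
#5 (-2,-7): internal coord -2 + (-7)·λ' = -0.65192; -0.65192 ∉ [-0.6, 0.4) → out
#6 (0,1): internal coord 0 + (1)·λ' = -0.19258; -0.19258 ∈ [-0.6, 0.4) → IN Λ
#7 (-7,14): internal coord -7 + (14)·λ' = -9.69615; -9.69615 ∉ [-0.6, 0.4) → out
#8 (1,4): internal coord 1 + (4)·λ' = +0.22967; +0.22967 ∈ [-0.6, 0.4) → IN Λ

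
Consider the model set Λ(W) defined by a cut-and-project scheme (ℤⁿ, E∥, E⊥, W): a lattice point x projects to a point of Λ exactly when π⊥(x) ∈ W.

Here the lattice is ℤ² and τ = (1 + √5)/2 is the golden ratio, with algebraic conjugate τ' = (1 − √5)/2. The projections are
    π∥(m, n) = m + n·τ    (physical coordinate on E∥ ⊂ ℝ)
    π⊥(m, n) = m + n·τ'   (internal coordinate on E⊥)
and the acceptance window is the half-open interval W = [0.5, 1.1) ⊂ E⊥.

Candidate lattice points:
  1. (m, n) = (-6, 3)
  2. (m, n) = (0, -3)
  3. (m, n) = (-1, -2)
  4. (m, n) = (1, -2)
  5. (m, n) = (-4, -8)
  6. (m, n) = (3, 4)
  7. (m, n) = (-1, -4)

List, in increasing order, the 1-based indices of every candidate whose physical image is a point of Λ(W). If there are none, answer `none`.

5, 6

τ' = (1−√5)/2 ≈ -0.618034.
#1 (-6,3): internal coord -6 + (3)·τ' = -7.854102; -7.854102 ∉ [0.5, 1.1) → out
#2 (0,-3): internal coord 0 + (-3)·τ' = +1.854102; +1.854102 ∉ [0.5, 1.1) → out
#3 (-1,-2): internal coord -1 + (-2)·τ' = +0.236068; +0.236068 ∉ [0.5, 1.1) → out
#4 (1,-2): internal coord 1 + (-2)·τ' = +2.236068; +2.236068 ∉ [0.5, 1.1) → out
#5 (-4,-8): internal coord -4 + (-8)·τ' = +0.944272; +0.944272 ∈ [0.5, 1.1) → IN Λ
#6 (3,4): internal coord 3 + (4)·τ' = +0.527864; +0.527864 ∈ [0.5, 1.1) → IN Λ
#7 (-1,-4): internal coord -1 + (-4)·τ' = +1.472136; +1.472136 ∉ [0.5, 1.1) → out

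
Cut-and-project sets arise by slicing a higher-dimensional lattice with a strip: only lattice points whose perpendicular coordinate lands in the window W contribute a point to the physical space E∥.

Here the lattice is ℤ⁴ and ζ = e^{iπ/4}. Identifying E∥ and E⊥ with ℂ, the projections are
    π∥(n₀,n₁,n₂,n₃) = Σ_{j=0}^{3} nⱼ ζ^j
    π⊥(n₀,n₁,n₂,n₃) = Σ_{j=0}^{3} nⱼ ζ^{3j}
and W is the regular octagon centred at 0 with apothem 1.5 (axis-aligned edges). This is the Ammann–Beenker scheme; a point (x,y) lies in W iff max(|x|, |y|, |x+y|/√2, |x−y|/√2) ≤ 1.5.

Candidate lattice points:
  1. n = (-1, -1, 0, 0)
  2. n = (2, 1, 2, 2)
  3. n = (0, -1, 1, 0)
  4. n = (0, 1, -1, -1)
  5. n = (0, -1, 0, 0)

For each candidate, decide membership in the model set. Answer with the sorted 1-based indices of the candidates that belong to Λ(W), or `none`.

With ζ = e^{iπ/4} the internal vectors are ζ^0,ζ^3,ζ^6,ζ^9.
candidate 1: n = (-1, -1, 0, 0) → π⊥ ≈ (-0.292893, -0.707107); max(|x|,|y|,|x±y|/√2) = 0.707107 ≤ 1.5 ⇒ ∈ W
candidate 2: n = (2, 1, 2, 2) → π⊥ ≈ (+2.707107, +0.121320); max(|x|,|y|,|x±y|/√2) = 2.707107 > 1.5 ⇒ ∉ W
candidate 3: n = (0, -1, 1, 0) → π⊥ ≈ (+0.707107, -1.707107); max(|x|,|y|,|x±y|/√2) = 1.707107 > 1.5 ⇒ ∉ W
candidate 4: n = (0, 1, -1, -1) → π⊥ ≈ (-1.414214, +1.000000); max(|x|,|y|,|x±y|/√2) = 1.707107 > 1.5 ⇒ ∉ W
candidate 5: n = (0, -1, 0, 0) → π⊥ ≈ (+0.707107, -0.707107); max(|x|,|y|,|x±y|/√2) = 1.000000 ≤ 1.5 ⇒ ∈ W

1, 5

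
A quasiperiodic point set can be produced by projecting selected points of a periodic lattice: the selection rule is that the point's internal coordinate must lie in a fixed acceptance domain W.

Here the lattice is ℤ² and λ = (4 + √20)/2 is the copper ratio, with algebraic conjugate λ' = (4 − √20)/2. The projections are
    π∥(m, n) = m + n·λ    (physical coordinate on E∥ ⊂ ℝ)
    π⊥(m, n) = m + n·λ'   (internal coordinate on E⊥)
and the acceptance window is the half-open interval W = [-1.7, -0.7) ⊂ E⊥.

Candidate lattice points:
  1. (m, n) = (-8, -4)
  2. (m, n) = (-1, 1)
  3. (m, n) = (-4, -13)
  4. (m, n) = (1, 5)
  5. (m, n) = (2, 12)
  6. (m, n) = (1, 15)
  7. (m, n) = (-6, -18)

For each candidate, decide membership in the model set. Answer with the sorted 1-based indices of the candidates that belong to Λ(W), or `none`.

λ' = (4−√20)/2 ≈ -0.2361.
[1] lift (-8,-4): star map gives -7.0557; window check -1.7 ≤ -7.0557 < -0.7 is false → out
[2] lift (-1,1): star map gives -1.2361; window check -1.7 ≤ -1.2361 < -0.7 is true → IN Λ
[3] lift (-4,-13): star map gives -0.9311; window check -1.7 ≤ -0.9311 < -0.7 is true → IN Λ
[4] lift (1,5): star map gives -0.1803; window check -1.7 ≤ -0.1803 < -0.7 is false → out
[5] lift (2,12): star map gives -0.8328; window check -1.7 ≤ -0.8328 < -0.7 is true → IN Λ
[6] lift (1,15): star map gives -2.5410; window check -1.7 ≤ -2.5410 < -0.7 is false → out
[7] lift (-6,-18): star map gives -1.7508; window check -1.7 ≤ -1.7508 < -0.7 is false → out

2, 3, 5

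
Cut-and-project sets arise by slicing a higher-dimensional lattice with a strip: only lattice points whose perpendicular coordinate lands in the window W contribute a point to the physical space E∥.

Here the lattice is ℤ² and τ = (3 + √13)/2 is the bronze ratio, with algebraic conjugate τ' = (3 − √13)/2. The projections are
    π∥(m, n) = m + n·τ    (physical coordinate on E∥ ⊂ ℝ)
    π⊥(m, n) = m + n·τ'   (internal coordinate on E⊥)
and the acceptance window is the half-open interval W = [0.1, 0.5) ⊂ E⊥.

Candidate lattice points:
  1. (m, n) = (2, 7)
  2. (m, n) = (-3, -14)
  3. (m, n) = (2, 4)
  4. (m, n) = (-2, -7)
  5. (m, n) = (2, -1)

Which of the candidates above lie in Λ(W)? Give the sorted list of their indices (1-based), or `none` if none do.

4

τ' = (3−√13)/2 ≈ -0.30278.
[1] lift (2,7): star map gives -0.11943; window check 0.1 ≤ -0.11943 < 0.5 is false → out
[2] lift (-3,-14): star map gives 1.23886; window check 0.1 ≤ 1.23886 < 0.5 is false → out
[3] lift (2,4): star map gives 0.78890; window check 0.1 ≤ 0.78890 < 0.5 is false → out
[4] lift (-2,-7): star map gives 0.11943; window check 0.1 ≤ 0.11943 < 0.5 is true → IN Λ
[5] lift (2,-1): star map gives 2.30278; window check 0.1 ≤ 2.30278 < 0.5 is false → out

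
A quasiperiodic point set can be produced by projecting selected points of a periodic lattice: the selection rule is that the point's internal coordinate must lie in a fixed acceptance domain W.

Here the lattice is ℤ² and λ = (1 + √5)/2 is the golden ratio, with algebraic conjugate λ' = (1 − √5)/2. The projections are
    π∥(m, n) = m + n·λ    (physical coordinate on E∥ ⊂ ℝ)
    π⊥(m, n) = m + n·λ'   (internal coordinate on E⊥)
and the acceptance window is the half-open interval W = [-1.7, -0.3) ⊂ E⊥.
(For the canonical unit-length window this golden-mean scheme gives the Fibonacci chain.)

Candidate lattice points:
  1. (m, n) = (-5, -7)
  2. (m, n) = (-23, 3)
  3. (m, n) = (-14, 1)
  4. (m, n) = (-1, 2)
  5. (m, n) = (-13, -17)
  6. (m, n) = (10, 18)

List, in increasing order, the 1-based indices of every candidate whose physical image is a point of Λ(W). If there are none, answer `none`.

Numerically λ ≈ 1.618034 and λ' = −1/λ ≈ -0.618034.
[1] lift (-5,-7): star map gives -0.673762; window check -1.7 ≤ -0.673762 < -0.3 is true → IN Λ
[2] lift (-23,3): star map gives -24.854102; window check -1.7 ≤ -24.854102 < -0.3 is false → out
[3] lift (-14,1): star map gives -14.618034; window check -1.7 ≤ -14.618034 < -0.3 is false → out
[4] lift (-1,2): star map gives -2.236068; window check -1.7 ≤ -2.236068 < -0.3 is false → out
[5] lift (-13,-17): star map gives -2.493422; window check -1.7 ≤ -2.493422 < -0.3 is false → out
[6] lift (10,18): star map gives -1.124612; window check -1.7 ≤ -1.124612 < -0.3 is true → IN Λ

1, 6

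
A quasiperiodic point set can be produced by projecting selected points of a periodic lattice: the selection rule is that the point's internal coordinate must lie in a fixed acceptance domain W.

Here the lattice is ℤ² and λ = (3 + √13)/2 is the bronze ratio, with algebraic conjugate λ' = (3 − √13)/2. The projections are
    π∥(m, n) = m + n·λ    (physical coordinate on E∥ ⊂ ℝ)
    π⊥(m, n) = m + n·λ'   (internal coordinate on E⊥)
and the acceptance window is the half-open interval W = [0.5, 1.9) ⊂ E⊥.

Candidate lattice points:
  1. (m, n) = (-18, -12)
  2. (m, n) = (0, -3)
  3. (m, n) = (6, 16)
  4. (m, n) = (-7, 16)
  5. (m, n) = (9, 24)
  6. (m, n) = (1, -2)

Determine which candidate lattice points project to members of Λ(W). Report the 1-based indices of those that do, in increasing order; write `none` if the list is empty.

2, 3, 5, 6

λ' = (3−√13)/2 ≈ -0.302776.
#1 (-18,-12): internal coord -18 + (-12)·λ' = -14.366692; -14.366692 ∉ [0.5, 1.9) → out
#2 (0,-3): internal coord 0 + (-3)·λ' = +0.908327; +0.908327 ∈ [0.5, 1.9) → IN Λ
#3 (6,16): internal coord 6 + (16)·λ' = +1.155590; +1.155590 ∈ [0.5, 1.9) → IN Λ
#4 (-7,16): internal coord -7 + (16)·λ' = -11.844410; -11.844410 ∉ [0.5, 1.9) → out
#5 (9,24): internal coord 9 + (24)·λ' = +1.733385; +1.733385 ∈ [0.5, 1.9) → IN Λ
#6 (1,-2): internal coord 1 + (-2)·λ' = +1.605551; +1.605551 ∈ [0.5, 1.9) → IN Λ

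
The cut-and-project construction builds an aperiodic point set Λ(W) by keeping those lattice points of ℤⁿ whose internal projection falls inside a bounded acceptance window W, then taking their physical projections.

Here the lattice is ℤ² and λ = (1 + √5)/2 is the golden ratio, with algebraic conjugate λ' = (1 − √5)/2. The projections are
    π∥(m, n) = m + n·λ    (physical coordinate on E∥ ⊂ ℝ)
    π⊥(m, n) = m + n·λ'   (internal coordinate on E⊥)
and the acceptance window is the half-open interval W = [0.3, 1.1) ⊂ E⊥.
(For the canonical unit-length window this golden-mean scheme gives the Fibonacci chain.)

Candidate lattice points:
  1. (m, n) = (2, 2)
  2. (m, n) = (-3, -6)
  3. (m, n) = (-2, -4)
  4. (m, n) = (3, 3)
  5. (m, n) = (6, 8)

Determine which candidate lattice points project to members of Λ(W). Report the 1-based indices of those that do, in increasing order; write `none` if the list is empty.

1, 2, 3, 5

λ' = (1−√5)/2 ≈ -0.618034.
candidate 1: (m,n)=(2,2) → π∥ = 2+2·λ ≈ 5.236068, π⊥ = 2+2·λ' ≈ 0.763932 ∈ [0.3, 1.1) ⇒ IN Λ
candidate 2: (m,n)=(-3,-6) → π∥ = -3-6·λ ≈ -12.708204, π⊥ = -3-6·λ' ≈ 0.708204 ∈ [0.3, 1.1) ⇒ IN Λ
candidate 3: (m,n)=(-2,-4) → π∥ = -2-4·λ ≈ -8.472136, π⊥ = -2-4·λ' ≈ 0.472136 ∈ [0.3, 1.1) ⇒ IN Λ
candidate 4: (m,n)=(3,3) → π∥ = 3+3·λ ≈ 7.854102, π⊥ = 3+3·λ' ≈ 1.145898 ∉ [0.3, 1.1) ⇒ out
candidate 5: (m,n)=(6,8) → π∥ = 6+8·λ ≈ 18.944272, π⊥ = 6+8·λ' ≈ 1.055728 ∈ [0.3, 1.1) ⇒ IN Λ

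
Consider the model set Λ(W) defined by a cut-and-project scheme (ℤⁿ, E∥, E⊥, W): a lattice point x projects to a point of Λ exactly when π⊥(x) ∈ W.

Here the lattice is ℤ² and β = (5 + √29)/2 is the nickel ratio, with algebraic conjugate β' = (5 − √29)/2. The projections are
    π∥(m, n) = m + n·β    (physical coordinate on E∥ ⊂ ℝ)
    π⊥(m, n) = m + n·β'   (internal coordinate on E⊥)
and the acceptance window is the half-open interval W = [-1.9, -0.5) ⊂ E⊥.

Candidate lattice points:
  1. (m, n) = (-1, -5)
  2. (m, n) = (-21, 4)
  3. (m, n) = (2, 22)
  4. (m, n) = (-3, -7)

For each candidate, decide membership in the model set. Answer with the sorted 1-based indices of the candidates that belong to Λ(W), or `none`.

β' = (5−√29)/2 ≈ -0.1926.
[1] lift (-1,-5): star map gives -0.0371; window check -1.9 ≤ -0.0371 < -0.5 is false → out
[2] lift (-21,4): star map gives -21.7703; window check -1.9 ≤ -21.7703 < -0.5 is false → out
[3] lift (2,22): star map gives -2.2368; window check -1.9 ≤ -2.2368 < -0.5 is false → out
[4] lift (-3,-7): star map gives -1.6519; window check -1.9 ≤ -1.6519 < -0.5 is true → IN Λ

4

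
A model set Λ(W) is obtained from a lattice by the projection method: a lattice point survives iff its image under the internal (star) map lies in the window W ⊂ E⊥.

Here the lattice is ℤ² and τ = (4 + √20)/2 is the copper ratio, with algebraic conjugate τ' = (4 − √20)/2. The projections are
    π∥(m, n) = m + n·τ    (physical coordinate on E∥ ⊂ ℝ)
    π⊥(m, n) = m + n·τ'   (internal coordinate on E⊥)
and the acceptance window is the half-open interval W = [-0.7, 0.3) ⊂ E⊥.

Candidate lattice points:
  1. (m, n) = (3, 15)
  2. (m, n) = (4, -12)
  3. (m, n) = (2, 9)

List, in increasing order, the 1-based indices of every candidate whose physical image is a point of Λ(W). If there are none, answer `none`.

1, 3

Compute τ' = (4−√20)/2 = -0.2361, so π⊥(m,n) = m -0.2361·n.
[1] lift (3,15): star map gives -0.5410; window check -0.7 ≤ -0.5410 < 0.3 is true → IN Λ
[2] lift (4,-12): star map gives 6.8328; window check -0.7 ≤ 6.8328 < 0.3 is false → out
[3] lift (2,9): star map gives -0.1246; window check -0.7 ≤ -0.1246 < 0.3 is true → IN Λ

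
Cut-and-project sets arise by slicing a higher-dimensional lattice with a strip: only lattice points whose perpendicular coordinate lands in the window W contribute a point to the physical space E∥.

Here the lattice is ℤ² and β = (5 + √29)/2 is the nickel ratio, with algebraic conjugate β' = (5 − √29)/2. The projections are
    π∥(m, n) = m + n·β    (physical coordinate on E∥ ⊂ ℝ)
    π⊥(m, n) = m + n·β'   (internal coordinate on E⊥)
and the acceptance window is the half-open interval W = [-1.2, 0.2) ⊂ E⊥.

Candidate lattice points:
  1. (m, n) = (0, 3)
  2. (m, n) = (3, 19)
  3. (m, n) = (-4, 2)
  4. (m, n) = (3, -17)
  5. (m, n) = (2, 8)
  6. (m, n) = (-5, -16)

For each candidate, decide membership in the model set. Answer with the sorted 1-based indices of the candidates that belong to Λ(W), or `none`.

β' = (5−√29)/2 ≈ -0.192582.
#1 (0,3): internal coord 0 + (3)·β' = -0.577747; -0.577747 ∈ [-1.2, 0.2) → IN Λ
#2 (3,19): internal coord 3 + (19)·β' = -0.659066; -0.659066 ∈ [-1.2, 0.2) → IN Λ
#3 (-4,2): internal coord -4 + (2)·β' = -4.385165; -4.385165 ∉ [-1.2, 0.2) → out
#4 (3,-17): internal coord 3 + (-17)·β' = +6.273901; +6.273901 ∉ [-1.2, 0.2) → out
#5 (2,8): internal coord 2 + (8)·β' = +0.459341; +0.459341 ∉ [-1.2, 0.2) → out
#6 (-5,-16): internal coord -5 + (-16)·β' = -1.918682; -1.918682 ∉ [-1.2, 0.2) → out

1, 2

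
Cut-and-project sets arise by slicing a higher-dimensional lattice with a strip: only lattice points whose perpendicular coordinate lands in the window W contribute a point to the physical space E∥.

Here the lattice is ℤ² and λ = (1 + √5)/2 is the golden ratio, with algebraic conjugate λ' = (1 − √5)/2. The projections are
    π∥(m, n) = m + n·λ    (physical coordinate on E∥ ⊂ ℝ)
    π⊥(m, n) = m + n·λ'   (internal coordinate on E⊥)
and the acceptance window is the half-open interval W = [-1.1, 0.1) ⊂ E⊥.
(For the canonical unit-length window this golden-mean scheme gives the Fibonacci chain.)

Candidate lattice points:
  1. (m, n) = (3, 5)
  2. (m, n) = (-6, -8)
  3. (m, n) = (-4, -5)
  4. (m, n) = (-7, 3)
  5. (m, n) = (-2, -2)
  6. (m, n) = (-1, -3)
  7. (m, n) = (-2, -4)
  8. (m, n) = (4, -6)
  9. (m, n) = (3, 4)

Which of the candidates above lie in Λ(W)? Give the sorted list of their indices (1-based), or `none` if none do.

1, 2, 3, 5

Numerically λ ≈ 1.61803 and λ' = −1/λ ≈ -0.61803.
#1 (3,5): internal coord 3 + (5)·λ' = -0.09017; -0.09017 ∈ [-1.1, 0.1) → IN Λ
#2 (-6,-8): internal coord -6 + (-8)·λ' = -1.05573; -1.05573 ∈ [-1.1, 0.1) → IN Λ
#3 (-4,-5): internal coord -4 + (-5)·λ' = -0.90983; -0.90983 ∈ [-1.1, 0.1) → IN Λ
#4 (-7,3): internal coord -7 + (3)·λ' = -8.85410; -8.85410 ∉ [-1.1, 0.1) → out
#5 (-2,-2): internal coord -2 + (-2)·λ' = -0.76393; -0.76393 ∈ [-1.1, 0.1) → IN Λ
#6 (-1,-3): internal coord -1 + (-3)·λ' = +0.85410; +0.85410 ∉ [-1.1, 0.1) → out
#7 (-2,-4): internal coord -2 + (-4)·λ' = +0.47214; +0.47214 ∉ [-1.1, 0.1) → out
#8 (4,-6): internal coord 4 + (-6)·λ' = +7.70820; +7.70820 ∉ [-1.1, 0.1) → out
#9 (3,4): internal coord 3 + (4)·λ' = +0.52786; +0.52786 ∉ [-1.1, 0.1) → out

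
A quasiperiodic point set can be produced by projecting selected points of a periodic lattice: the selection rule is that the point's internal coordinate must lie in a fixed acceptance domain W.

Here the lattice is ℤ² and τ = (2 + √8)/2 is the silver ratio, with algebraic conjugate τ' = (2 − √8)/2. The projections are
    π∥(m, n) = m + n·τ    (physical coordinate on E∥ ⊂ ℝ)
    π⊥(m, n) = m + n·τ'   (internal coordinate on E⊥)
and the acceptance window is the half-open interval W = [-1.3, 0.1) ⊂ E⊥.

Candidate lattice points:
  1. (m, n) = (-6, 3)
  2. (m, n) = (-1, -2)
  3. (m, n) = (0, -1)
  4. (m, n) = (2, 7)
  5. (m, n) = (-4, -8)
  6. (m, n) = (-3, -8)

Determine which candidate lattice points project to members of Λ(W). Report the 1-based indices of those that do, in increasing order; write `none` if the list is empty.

2, 4, 5

Compute τ' = (2−√8)/2 = -0.41421, so π⊥(m,n) = m -0.41421·n.
candidate 1: (m,n)=(-6,3) → π∥ = -6+3·τ ≈ 1.24264, π⊥ = -6+3·τ' ≈ -7.24264 ∉ [-1.3, 0.1) ⇒ out
candidate 2: (m,n)=(-1,-2) → π∥ = -1-2·τ ≈ -5.82843, π⊥ = -1-2·τ' ≈ -0.17157 ∈ [-1.3, 0.1) ⇒ IN Λ
candidate 3: (m,n)=(0,-1) → π∥ = 0-1·τ ≈ -2.41421, π⊥ = 0-1·τ' ≈ 0.41421 ∉ [-1.3, 0.1) ⇒ out
candidate 4: (m,n)=(2,7) → π∥ = 2+7·τ ≈ 18.89949, π⊥ = 2+7·τ' ≈ -0.89949 ∈ [-1.3, 0.1) ⇒ IN Λ
candidate 5: (m,n)=(-4,-8) → π∥ = -4-8·τ ≈ -23.31371, π⊥ = -4-8·τ' ≈ -0.68629 ∈ [-1.3, 0.1) ⇒ IN Λ
candidate 6: (m,n)=(-3,-8) → π∥ = -3-8·τ ≈ -22.31371, π⊥ = -3-8·τ' ≈ 0.31371 ∉ [-1.3, 0.1) ⇒ out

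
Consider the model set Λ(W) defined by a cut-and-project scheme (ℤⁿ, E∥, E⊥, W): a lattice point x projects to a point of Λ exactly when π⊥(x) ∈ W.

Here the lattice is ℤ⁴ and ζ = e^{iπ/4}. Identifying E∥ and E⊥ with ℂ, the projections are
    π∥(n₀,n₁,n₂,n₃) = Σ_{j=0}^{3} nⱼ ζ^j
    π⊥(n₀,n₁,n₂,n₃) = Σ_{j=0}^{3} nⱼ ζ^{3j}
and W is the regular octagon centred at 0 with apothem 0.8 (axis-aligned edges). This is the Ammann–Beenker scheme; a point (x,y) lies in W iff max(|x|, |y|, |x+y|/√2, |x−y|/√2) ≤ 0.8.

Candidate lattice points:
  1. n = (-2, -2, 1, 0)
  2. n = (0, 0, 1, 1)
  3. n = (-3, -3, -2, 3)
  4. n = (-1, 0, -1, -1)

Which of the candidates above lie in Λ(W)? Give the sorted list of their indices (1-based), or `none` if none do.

2

π⊥(n) = n₀ + n₁ζ³ + n₂ζ⁶ + n₃ζ⁹ where ζ = e^{iπ/4}.
#1 (-2, -2, 1, 0): internal (-0.58579, -2.41421); octagon support 2.41421 vs apothem 0.8 → ∉ W
#2 (0, 0, 1, 1): internal (0.70711, -0.29289); octagon support 0.70711 vs apothem 0.8 → ∈ W
#3 (-3, -3, -2, 3): internal (1.24264, 2.00000); octagon support 2.29289 vs apothem 0.8 → ∉ W
#4 (-1, 0, -1, -1): internal (-1.70711, 0.29289); octagon support 1.70711 vs apothem 0.8 → ∉ W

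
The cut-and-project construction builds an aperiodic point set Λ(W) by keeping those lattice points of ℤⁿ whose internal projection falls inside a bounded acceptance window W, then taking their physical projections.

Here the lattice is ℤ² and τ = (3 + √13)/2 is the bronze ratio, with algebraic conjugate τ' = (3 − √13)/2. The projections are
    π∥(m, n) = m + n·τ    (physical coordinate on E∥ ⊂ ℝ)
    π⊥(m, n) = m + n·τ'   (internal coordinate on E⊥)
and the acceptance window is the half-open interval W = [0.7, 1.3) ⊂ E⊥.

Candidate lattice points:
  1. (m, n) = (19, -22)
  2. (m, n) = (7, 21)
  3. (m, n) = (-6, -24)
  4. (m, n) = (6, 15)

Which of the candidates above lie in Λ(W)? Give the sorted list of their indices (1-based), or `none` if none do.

τ' = (3−√13)/2 ≈ -0.302776.
candidate 1: (m,n)=(19,-22) → π∥ = 19-22·τ ≈ -53.661064, π⊥ = 19-22·τ' ≈ 25.661064 ∉ [0.7, 1.3) ⇒ out
candidate 2: (m,n)=(7,21) → π∥ = 7+21·τ ≈ 76.358288, π⊥ = 7+21·τ' ≈ 0.641712 ∉ [0.7, 1.3) ⇒ out
candidate 3: (m,n)=(-6,-24) → π∥ = -6-24·τ ≈ -85.266615, π⊥ = -6-24·τ' ≈ 1.266615 ∈ [0.7, 1.3) ⇒ IN Λ
candidate 4: (m,n)=(6,15) → π∥ = 6+15·τ ≈ 55.541635, π⊥ = 6+15·τ' ≈ 1.458365 ∉ [0.7, 1.3) ⇒ out

3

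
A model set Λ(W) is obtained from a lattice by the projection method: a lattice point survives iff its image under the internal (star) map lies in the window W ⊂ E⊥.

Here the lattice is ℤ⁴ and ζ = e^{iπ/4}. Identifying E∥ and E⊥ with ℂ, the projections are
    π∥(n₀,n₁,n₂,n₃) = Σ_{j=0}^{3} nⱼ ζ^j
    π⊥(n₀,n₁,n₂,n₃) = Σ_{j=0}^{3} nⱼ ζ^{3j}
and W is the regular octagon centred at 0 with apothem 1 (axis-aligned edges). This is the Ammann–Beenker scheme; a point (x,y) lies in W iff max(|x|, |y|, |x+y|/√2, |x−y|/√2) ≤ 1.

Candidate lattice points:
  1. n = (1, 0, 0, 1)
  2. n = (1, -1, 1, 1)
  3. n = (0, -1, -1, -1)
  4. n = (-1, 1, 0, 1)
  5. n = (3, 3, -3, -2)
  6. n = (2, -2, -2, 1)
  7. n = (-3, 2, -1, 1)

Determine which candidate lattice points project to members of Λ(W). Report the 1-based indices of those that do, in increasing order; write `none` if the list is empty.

3

Internal map: ζ^{3j} for j=0..3 gives (1,0), (−√2/2,√2/2), (0,−1), (√2/2,√2/2).
candidate 1: n = (1, 0, 0, 1) → π⊥ ≈ (+1.70711, +0.70711); max(|x|,|y|,|x±y|/√2) = 1.70711 > 1 ⇒ ∉ W
candidate 2: n = (1, -1, 1, 1) → π⊥ ≈ (+2.41421, -1.00000); max(|x|,|y|,|x±y|/√2) = 2.41421 > 1 ⇒ ∉ W
candidate 3: n = (0, -1, -1, -1) → π⊥ ≈ (+0.00000, -0.41421); max(|x|,|y|,|x±y|/√2) = 0.41421 ≤ 1 ⇒ ∈ W
candidate 4: n = (-1, 1, 0, 1) → π⊥ ≈ (-1.00000, +1.41421); max(|x|,|y|,|x±y|/√2) = 1.70711 > 1 ⇒ ∉ W
candidate 5: n = (3, 3, -3, -2) → π⊥ ≈ (-0.53553, +3.70711); max(|x|,|y|,|x±y|/√2) = 3.70711 > 1 ⇒ ∉ W
candidate 6: n = (2, -2, -2, 1) → π⊥ ≈ (+4.12132, +1.29289); max(|x|,|y|,|x±y|/√2) = 4.12132 > 1 ⇒ ∉ W
candidate 7: n = (-3, 2, -1, 1) → π⊥ ≈ (-3.70711, +3.12132); max(|x|,|y|,|x±y|/√2) = 4.82843 > 1 ⇒ ∉ W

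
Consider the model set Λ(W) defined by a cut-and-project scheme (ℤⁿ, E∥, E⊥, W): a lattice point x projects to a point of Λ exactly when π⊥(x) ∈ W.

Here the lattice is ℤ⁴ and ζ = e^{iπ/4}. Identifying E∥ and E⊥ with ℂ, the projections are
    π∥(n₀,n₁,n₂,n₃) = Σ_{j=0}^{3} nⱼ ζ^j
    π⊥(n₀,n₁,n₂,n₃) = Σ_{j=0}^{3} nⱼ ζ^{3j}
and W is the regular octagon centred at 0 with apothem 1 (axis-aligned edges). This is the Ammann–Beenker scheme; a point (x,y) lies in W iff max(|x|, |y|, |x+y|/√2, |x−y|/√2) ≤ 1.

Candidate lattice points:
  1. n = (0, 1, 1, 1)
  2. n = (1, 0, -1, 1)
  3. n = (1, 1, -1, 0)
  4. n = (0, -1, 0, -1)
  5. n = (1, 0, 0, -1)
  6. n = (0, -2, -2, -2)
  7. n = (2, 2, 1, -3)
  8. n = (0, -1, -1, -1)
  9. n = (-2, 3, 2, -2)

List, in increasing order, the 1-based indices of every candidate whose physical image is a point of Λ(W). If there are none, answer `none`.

With ζ = e^{iπ/4} the internal vectors are ζ^0,ζ^3,ζ^6,ζ^9.
candidate 1: n = (0, 1, 1, 1) → π⊥ ≈ (+0.00000, +0.41421); max(|x|,|y|,|x±y|/√2) = 0.41421 ≤ 1 ⇒ ∈ W
candidate 2: n = (1, 0, -1, 1) → π⊥ ≈ (+1.70711, +1.70711); max(|x|,|y|,|x±y|/√2) = 2.41421 > 1 ⇒ ∉ W
candidate 3: n = (1, 1, -1, 0) → π⊥ ≈ (+0.29289, +1.70711); max(|x|,|y|,|x±y|/√2) = 1.70711 > 1 ⇒ ∉ W
candidate 4: n = (0, -1, 0, -1) → π⊥ ≈ (+0.00000, -1.41421); max(|x|,|y|,|x±y|/√2) = 1.41421 > 1 ⇒ ∉ W
candidate 5: n = (1, 0, 0, -1) → π⊥ ≈ (+0.29289, -0.70711); max(|x|,|y|,|x±y|/√2) = 0.70711 ≤ 1 ⇒ ∈ W
candidate 6: n = (0, -2, -2, -2) → π⊥ ≈ (+0.00000, -0.82843); max(|x|,|y|,|x±y|/√2) = 0.82843 ≤ 1 ⇒ ∈ W
candidate 7: n = (2, 2, 1, -3) → π⊥ ≈ (-1.53553, -1.70711); max(|x|,|y|,|x±y|/√2) = 2.29289 > 1 ⇒ ∉ W
candidate 8: n = (0, -1, -1, -1) → π⊥ ≈ (+0.00000, -0.41421); max(|x|,|y|,|x±y|/√2) = 0.41421 ≤ 1 ⇒ ∈ W
candidate 9: n = (-2, 3, 2, -2) → π⊥ ≈ (-5.53553, -1.29289); max(|x|,|y|,|x±y|/√2) = 5.53553 > 1 ⇒ ∉ W

1, 5, 6, 8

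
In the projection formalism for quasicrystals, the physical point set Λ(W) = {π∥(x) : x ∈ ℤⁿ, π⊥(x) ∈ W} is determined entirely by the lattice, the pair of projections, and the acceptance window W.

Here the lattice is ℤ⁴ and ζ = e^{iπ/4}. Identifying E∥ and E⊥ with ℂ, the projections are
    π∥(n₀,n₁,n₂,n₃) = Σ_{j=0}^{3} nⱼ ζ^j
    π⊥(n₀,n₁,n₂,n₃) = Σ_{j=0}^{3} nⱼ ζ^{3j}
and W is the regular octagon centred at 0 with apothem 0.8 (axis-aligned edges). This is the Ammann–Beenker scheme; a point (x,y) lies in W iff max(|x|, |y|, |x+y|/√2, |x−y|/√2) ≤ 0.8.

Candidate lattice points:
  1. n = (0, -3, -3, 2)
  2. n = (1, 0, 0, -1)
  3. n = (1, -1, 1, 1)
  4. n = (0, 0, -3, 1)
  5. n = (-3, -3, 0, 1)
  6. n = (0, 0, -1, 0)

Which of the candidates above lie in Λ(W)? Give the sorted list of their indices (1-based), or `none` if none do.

2

π⊥(n) = n₀ + n₁ζ³ + n₂ζ⁶ + n₃ζ⁹ where ζ = e^{iπ/4}.
candidate 1: n = (0, -3, -3, 2) → π⊥ ≈ (+3.53553, +2.29289); max(|x|,|y|,|x±y|/√2) = 4.12132 > 0.8 ⇒ ∉ W
candidate 2: n = (1, 0, 0, -1) → π⊥ ≈ (+0.29289, -0.70711); max(|x|,|y|,|x±y|/√2) = 0.70711 ≤ 0.8 ⇒ ∈ W
candidate 3: n = (1, -1, 1, 1) → π⊥ ≈ (+2.41421, -1.00000); max(|x|,|y|,|x±y|/√2) = 2.41421 > 0.8 ⇒ ∉ W
candidate 4: n = (0, 0, -3, 1) → π⊥ ≈ (+0.70711, +3.70711); max(|x|,|y|,|x±y|/√2) = 3.70711 > 0.8 ⇒ ∉ W
candidate 5: n = (-3, -3, 0, 1) → π⊥ ≈ (-0.17157, -1.41421); max(|x|,|y|,|x±y|/√2) = 1.41421 > 0.8 ⇒ ∉ W
candidate 6: n = (0, 0, -1, 0) → π⊥ ≈ (+0.00000, +1.00000); max(|x|,|y|,|x±y|/√2) = 1.00000 > 0.8 ⇒ ∉ W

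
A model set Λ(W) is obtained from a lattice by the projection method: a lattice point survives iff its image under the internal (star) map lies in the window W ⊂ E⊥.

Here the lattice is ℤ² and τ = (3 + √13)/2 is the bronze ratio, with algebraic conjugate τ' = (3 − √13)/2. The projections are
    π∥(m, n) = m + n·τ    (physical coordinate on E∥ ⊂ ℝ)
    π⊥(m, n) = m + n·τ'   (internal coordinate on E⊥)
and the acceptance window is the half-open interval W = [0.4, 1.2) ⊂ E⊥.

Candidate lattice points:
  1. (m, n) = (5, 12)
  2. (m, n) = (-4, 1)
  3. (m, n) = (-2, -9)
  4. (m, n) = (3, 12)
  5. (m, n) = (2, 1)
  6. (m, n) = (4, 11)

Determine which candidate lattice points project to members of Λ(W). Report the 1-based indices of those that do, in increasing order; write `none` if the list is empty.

3, 6

Compute τ' = (3−√13)/2 = -0.302776, so π⊥(m,n) = m -0.302776·n.
[1] lift (5,12): star map gives 1.366692; window check 0.4 ≤ 1.366692 < 1.2 is false → out
[2] lift (-4,1): star map gives -4.302776; window check 0.4 ≤ -4.302776 < 1.2 is false → out
[3] lift (-2,-9): star map gives 0.724981; window check 0.4 ≤ 0.724981 < 1.2 is true → IN Λ
[4] lift (3,12): star map gives -0.633308; window check 0.4 ≤ -0.633308 < 1.2 is false → out
[5] lift (2,1): star map gives 1.697224; window check 0.4 ≤ 1.697224 < 1.2 is false → out
[6] lift (4,11): star map gives 0.669468; window check 0.4 ≤ 0.669468 < 1.2 is true → IN Λ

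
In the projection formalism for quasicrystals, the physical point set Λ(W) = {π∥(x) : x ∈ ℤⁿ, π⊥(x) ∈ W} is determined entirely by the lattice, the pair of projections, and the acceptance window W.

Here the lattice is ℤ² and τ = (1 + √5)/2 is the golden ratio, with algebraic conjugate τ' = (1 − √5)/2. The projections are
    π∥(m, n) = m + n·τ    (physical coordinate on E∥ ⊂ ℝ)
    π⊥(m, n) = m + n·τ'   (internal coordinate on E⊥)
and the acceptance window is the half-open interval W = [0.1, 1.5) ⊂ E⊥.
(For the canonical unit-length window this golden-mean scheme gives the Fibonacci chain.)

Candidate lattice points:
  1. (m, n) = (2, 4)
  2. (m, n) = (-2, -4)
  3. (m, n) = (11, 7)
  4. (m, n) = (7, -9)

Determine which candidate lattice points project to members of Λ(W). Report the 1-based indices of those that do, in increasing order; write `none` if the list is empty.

2

τ' = (1−√5)/2 ≈ -0.618034.
#1 (2,4): internal coord 2 + (4)·τ' = -0.472136; -0.472136 ∉ [0.1, 1.5) → out
#2 (-2,-4): internal coord -2 + (-4)·τ' = +0.472136; +0.472136 ∈ [0.1, 1.5) → IN Λ
#3 (11,7): internal coord 11 + (7)·τ' = +6.673762; +6.673762 ∉ [0.1, 1.5) → out
#4 (7,-9): internal coord 7 + (-9)·τ' = +12.562306; +12.562306 ∉ [0.1, 1.5) → out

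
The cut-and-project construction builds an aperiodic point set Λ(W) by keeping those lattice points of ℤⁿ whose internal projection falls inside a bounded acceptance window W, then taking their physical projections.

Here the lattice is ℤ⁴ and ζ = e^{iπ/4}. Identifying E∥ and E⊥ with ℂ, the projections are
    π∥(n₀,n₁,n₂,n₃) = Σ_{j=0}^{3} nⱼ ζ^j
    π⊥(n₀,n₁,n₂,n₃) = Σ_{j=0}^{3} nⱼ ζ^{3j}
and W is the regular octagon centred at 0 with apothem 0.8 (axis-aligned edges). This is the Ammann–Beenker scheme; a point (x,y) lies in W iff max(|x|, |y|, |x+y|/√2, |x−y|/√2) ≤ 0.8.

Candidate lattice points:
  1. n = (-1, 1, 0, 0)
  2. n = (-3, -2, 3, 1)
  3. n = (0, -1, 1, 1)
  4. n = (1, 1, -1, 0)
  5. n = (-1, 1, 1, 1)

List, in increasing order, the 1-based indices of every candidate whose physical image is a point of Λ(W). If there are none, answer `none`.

none

π⊥(n) = n₀ + n₁ζ³ + n₂ζ⁶ + n₃ζ⁹ where ζ = e^{iπ/4}.
#1 (-1, 1, 0, 0): internal (-1.70711, 0.70711); octagon support 1.70711 vs apothem 0.8 → ∉ W
#2 (-3, -2, 3, 1): internal (-0.87868, -3.70711); octagon support 3.70711 vs apothem 0.8 → ∉ W
#3 (0, -1, 1, 1): internal (1.41421, -1.00000); octagon support 1.70711 vs apothem 0.8 → ∉ W
#4 (1, 1, -1, 0): internal (0.29289, 1.70711); octagon support 1.70711 vs apothem 0.8 → ∉ W
#5 (-1, 1, 1, 1): internal (-1.00000, 0.41421); octagon support 1.00000 vs apothem 0.8 → ∉ W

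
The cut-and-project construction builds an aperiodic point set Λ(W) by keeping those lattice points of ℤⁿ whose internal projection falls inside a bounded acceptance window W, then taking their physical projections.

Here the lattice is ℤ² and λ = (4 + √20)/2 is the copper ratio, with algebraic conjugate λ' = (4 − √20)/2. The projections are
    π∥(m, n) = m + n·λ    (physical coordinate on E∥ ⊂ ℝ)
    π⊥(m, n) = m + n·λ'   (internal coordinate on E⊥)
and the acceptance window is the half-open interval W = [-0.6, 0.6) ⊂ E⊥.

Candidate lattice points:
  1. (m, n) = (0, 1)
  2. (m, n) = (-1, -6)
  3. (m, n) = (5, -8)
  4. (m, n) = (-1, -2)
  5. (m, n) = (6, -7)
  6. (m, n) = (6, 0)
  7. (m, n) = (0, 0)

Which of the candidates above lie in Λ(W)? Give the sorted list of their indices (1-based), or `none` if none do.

1, 2, 4, 7

λ' = (4−√20)/2 ≈ -0.2361.
#1 (0,1): internal coord 0 + (1)·λ' = -0.2361; -0.2361 ∈ [-0.6, 0.6) → IN Λ
#2 (-1,-6): internal coord -1 + (-6)·λ' = +0.4164; +0.4164 ∈ [-0.6, 0.6) → IN Λ
#3 (5,-8): internal coord 5 + (-8)·λ' = +6.8885; +6.8885 ∉ [-0.6, 0.6) → out
#4 (-1,-2): internal coord -1 + (-2)·λ' = -0.5279; -0.5279 ∈ [-0.6, 0.6) → IN Λ
#5 (6,-7): internal coord 6 + (-7)·λ' = +7.6525; +7.6525 ∉ [-0.6, 0.6) → out
#6 (6,0): internal coord 6 + (0)·λ' = +6.0000; +6.0000 ∉ [-0.6, 0.6) → out
#7 (0,0): internal coord 0 + (0)·λ' = +0.0000; +0.0000 ∈ [-0.6, 0.6) → IN Λ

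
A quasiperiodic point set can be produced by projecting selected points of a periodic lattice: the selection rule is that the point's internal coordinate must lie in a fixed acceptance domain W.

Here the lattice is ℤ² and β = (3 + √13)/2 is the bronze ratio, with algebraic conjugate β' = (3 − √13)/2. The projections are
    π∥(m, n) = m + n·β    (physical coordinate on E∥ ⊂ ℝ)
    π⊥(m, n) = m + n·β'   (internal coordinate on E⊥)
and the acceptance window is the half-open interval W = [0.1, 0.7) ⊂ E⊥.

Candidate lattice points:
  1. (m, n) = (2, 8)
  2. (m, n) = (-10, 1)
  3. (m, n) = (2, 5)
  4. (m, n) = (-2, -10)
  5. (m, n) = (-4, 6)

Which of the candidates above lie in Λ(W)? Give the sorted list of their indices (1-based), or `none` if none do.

β' = (3−√13)/2 ≈ -0.30278.
[1] lift (2,8): star map gives -0.42221; window check 0.1 ≤ -0.42221 < 0.7 is false → out
[2] lift (-10,1): star map gives -10.30278; window check 0.1 ≤ -10.30278 < 0.7 is false → out
[3] lift (2,5): star map gives 0.48612; window check 0.1 ≤ 0.48612 < 0.7 is true → IN Λ
[4] lift (-2,-10): star map gives 1.02776; window check 0.1 ≤ 1.02776 < 0.7 is false → out
[5] lift (-4,6): star map gives -5.81665; window check 0.1 ≤ -5.81665 < 0.7 is false → out

3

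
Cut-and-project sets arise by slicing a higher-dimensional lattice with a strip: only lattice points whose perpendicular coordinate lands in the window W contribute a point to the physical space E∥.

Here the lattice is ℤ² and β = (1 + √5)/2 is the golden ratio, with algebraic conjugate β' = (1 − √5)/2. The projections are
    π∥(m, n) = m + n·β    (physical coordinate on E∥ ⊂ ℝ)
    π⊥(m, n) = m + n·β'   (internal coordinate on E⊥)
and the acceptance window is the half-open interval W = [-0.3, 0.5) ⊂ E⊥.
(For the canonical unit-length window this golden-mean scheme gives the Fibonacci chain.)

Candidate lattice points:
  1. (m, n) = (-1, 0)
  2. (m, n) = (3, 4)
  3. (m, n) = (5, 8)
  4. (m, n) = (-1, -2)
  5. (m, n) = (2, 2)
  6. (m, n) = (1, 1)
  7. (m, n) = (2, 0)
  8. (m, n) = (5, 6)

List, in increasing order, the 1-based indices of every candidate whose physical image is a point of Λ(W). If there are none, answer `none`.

3, 4, 6

Compute β' = (1−√5)/2 = -0.6180, so π⊥(m,n) = m -0.6180·n.
[1] lift (-1,0): star map gives -1.0000; window check -0.3 ≤ -1.0000 < 0.5 is false → out
[2] lift (3,4): star map gives 0.5279; window check -0.3 ≤ 0.5279 < 0.5 is false → out
[3] lift (5,8): star map gives 0.0557; window check -0.3 ≤ 0.0557 < 0.5 is true → IN Λ
[4] lift (-1,-2): star map gives 0.2361; window check -0.3 ≤ 0.2361 < 0.5 is true → IN Λ
[5] lift (2,2): star map gives 0.7639; window check -0.3 ≤ 0.7639 < 0.5 is false → out
[6] lift (1,1): star map gives 0.3820; window check -0.3 ≤ 0.3820 < 0.5 is true → IN Λ
[7] lift (2,0): star map gives 2.0000; window check -0.3 ≤ 2.0000 < 0.5 is false → out
[8] lift (5,6): star map gives 1.2918; window check -0.3 ≤ 1.2918 < 0.5 is false → out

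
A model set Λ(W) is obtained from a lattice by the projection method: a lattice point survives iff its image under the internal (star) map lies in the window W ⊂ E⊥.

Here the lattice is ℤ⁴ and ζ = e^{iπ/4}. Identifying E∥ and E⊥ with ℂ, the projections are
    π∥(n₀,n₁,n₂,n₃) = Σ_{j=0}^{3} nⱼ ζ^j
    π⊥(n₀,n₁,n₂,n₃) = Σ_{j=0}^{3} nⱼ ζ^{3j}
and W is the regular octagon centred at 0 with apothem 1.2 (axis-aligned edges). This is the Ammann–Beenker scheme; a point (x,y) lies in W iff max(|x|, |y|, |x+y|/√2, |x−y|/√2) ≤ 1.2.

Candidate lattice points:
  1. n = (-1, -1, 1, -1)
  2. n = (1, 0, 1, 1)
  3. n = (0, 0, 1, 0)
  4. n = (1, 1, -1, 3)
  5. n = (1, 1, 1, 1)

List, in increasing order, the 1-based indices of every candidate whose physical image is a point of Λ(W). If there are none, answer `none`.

3, 5

With ζ = e^{iπ/4} the internal vectors are ζ^0,ζ^3,ζ^6,ζ^9.
#1 (-1, -1, 1, -1): internal (-1.0000, -2.4142); octagon support 2.4142 vs apothem 1.2 → ∉ W
#2 (1, 0, 1, 1): internal (1.7071, -0.2929); octagon support 1.7071 vs apothem 1.2 → ∉ W
#3 (0, 0, 1, 0): internal (0.0000, -1.0000); octagon support 1.0000 vs apothem 1.2 → ∈ W
#4 (1, 1, -1, 3): internal (2.4142, 3.8284); octagon support 4.4142 vs apothem 1.2 → ∉ W
#5 (1, 1, 1, 1): internal (1.0000, 0.4142); octagon support 1.0000 vs apothem 1.2 → ∈ W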